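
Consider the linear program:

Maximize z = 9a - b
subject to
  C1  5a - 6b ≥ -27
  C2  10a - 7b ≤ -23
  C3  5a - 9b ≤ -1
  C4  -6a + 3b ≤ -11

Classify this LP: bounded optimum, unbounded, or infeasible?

infeasible

The boundaries 5a - 6b = -27 and 10a - 7b = -23 meet at (51/25, 31/5), but that point violates -6a + 3b ≤ -11. Every candidate vertex is excluded by some other constraint, so the feasible region is empty.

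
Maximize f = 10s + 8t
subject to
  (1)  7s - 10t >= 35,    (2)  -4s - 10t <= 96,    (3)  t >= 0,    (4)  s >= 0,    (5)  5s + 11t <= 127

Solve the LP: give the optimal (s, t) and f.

s = 127/5, t = 0, maximum f = 254

Extreme points and f = 10s + 8t:
  (5, 0) → f = 50
  (1655/127, 714/127) → f = 22262/127
  (127/5, 0) → f = 254

At the optimal vertex, t = 0 and 5s + 11t = 127.
Solving simultaneously gives s = 127/5, t = 0.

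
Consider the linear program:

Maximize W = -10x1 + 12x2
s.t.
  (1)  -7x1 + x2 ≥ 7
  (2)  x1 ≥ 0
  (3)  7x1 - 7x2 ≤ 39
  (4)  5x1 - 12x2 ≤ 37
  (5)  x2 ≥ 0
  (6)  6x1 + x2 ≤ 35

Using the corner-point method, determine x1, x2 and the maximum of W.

x1 = 0, x2 = 35, maximum W = 420

Extreme points and W = -10x1 + 12x2:
  (0, 7) → W = 84
  (28/13, 287/13) → W = 3164/13
  (0, 35) → W = 420

The optimum lies where x1 = 0 and 6x1 + x2 = 35.
Solving simultaneously gives x1 = 0, x2 = 35.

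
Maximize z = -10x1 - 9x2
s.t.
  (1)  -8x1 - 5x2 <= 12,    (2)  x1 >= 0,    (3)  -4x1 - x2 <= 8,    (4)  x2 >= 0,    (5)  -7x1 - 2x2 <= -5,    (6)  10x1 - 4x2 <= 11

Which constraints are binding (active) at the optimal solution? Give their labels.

Feasible corners and z = -10x1 - 9x2:
  (0, 5/2) → z = -45/2
  (5/7, 0) → z = -50/7
  (11/10, 0) → z = -11
The feasible region is unbounded (it extends along (0, 1), (2, 5)), but z strictly decreases along every unbounded feasible direction, so there is no improving ray and the maximum is attained at a vertex.

The maximum is at (5/7, 0). Substituting into each constraint, equality holds for (4) and (5); the remaining constraints have slack.

(4) and (5)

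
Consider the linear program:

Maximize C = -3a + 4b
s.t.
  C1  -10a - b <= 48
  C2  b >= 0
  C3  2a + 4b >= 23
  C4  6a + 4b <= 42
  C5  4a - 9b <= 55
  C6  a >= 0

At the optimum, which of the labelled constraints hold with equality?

C4 and C6

Vertices and C = -3a + 4b:
  (19/4, 27/8) → C = -3/4
  (0, 23/4) → C = 23
  (0, 21/2) → C = 42

The maximum is at (0, 21/2). Substituting into each constraint, equality holds for C4 and C6; the remaining constraints have slack.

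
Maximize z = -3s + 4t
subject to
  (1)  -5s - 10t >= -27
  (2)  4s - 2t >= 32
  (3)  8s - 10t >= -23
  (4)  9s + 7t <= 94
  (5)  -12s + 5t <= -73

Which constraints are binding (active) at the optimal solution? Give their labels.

Extreme points and z = -3s + 4t:
  (187/25, -26/25) → z = -133/5
  (751/55, -227/55) → z = -3161/55
  (-7/2, -23) → z = -163/2
The feasible region is unbounded (it extends along (7, -9), (-5, -12)), but z strictly decreases along every unbounded feasible direction, so there is no improving ray and the maximum is attained at a vertex.

The maximum is at (187/25, -26/25). Substituting into each constraint, equality holds for (1) and (2); the remaining constraints have slack.

(1) and (2)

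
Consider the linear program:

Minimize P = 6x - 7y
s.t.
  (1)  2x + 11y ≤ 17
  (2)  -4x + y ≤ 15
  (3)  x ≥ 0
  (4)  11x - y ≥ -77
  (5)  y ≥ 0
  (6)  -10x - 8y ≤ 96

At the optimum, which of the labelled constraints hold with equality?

(1) and (3)

Feasible corners and P = 6x - 7y:
  (0, 17/11) → P = -119/11
  (17/2, 0) → P = 51
  (0, 0) → P = 0

The minimum is at (0, 17/11). Substituting into each constraint, equality holds for (1) and (3); the remaining constraints have slack.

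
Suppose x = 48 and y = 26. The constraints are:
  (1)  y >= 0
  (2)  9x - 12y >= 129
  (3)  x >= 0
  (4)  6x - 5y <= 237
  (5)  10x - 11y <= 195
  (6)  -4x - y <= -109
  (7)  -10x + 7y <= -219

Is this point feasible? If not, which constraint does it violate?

Constraint (2): 9x - 12y = 120, which is not ≥ 129. All other constraints are satisfied.

not feasible — violates (2)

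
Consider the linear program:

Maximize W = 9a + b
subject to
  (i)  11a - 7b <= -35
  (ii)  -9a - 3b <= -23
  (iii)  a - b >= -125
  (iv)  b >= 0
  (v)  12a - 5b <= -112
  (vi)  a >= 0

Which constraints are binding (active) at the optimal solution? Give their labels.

Extreme points and W = 9a + b:
  (513/7, 1388/7) → W = 6005/7
  (0, 125) → W = 125
  (0, 112/5) → W = 112/5

The maximum is at (513/7, 1388/7). Substituting into each constraint, equality holds for (iii) and (v); the remaining constraints have slack.

(iii) and (v)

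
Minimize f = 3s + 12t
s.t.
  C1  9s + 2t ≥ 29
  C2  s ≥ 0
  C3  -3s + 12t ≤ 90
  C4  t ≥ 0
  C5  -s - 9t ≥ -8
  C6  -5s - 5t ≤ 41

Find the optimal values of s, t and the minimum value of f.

s = 29/9, t = 0, minimum f = 29/3

Vertices and f = 3s + 12t:
  (29/9, 0) → f = 29/3
  (245/79, 43/79) → f = 1251/79
  (8, 0) → f = 24

At the optimal vertex, 9s + 2t = 29 and t = 0.
Solving simultaneously gives s = 29/9, t = 0.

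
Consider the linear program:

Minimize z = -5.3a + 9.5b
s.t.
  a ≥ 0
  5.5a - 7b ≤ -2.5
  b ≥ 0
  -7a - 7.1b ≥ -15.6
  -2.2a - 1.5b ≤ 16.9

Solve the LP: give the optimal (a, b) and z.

Feasible corners and z = -5.3a + 9.5b:
  (0, 5/14) → z = 95/28
  (0, 156/71) → z = 1482/71
  (1829/1761, 2066/1761) → z = 33111/5870

The optimum lies where a = 0 and 5.5a - 7b = -2.5.
Solving simultaneously gives a = 0, b = 5/14.

a = 0, b = 5/14, minimum z = 95/28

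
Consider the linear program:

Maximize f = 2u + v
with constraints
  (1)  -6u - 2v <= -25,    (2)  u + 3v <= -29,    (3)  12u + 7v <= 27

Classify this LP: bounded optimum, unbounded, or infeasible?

From the feasible point (133/16, -199/16), moving in the direction (7, -12) keeps every constraint satisfied while f increases without bound.

unbounded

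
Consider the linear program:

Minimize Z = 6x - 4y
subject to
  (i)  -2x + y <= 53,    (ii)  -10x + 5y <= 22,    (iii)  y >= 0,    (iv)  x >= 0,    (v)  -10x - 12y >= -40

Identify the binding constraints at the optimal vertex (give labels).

(iv) and (v)

Feasible corners and Z = 6x - 4y:
  (0, 0) → Z = 0
  (4, 0) → Z = 24
  (0, 10/3) → Z = -40/3

The minimum is at (0, 10/3). Substituting into each constraint, equality holds for (iv) and (v); the remaining constraints have slack.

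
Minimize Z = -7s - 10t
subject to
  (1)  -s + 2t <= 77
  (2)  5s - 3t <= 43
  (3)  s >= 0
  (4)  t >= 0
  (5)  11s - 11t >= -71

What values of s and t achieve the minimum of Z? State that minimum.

s = 343/11, t = 414/11, minimum Z = -6541/11

Corner points and Z = -7s - 10t:
  (43/5, 0) → Z = -301/5
  (343/11, 414/11) → Z = -6541/11
  (0, 0) → Z = 0
  (0, 71/11) → Z = -710/11

The optimum lies where 5s - 3t = 43 and 11s - 11t = -71.
Solving simultaneously gives s = 343/11, t = 414/11.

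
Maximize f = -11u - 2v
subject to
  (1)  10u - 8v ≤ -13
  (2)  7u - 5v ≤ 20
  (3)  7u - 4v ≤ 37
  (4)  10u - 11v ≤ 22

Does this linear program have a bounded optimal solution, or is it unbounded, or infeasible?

unbounded

From the feasible point (87/4, 461/16), moving in the direction (-11, -10) keeps every constraint satisfied while f increases without bound.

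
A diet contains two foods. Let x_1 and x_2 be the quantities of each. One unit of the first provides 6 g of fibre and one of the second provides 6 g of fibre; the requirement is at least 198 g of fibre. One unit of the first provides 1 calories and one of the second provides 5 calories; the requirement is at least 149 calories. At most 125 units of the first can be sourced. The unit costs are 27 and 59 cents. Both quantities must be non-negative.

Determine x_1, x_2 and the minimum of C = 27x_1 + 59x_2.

x_1 = 4, x_2 = 29, minimum C = 1819

Vertices and C = 27x_1 + 59x_2:
  (0, 33) → C = 1947
  (4, 29) → C = 1819
  (125, 24/5) → C = 18291/5
The feasible region is unbounded (it extends along (0, 1)), but C strictly increases along every unbounded feasible direction, so there is no improving ray and the minimum is attained at a vertex.

The binding constraints are 6x_1 + 6x_2 = 198 and x_1 + 5x_2 = 149.
Solving simultaneously gives x_1 = 4, x_2 = 29.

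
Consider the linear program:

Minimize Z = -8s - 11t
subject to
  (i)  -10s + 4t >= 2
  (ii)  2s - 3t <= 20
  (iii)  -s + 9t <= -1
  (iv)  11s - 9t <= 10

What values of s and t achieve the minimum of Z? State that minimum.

Corner points and Z = -8s - 11t:
  (-11/43, -6/43) → Z = 154/43
  (-29/23, -61/23) → Z = 903/23
  (-10, -40/3) → Z = 680/3
The feasible region is unbounded (it extends along (-3, -2), (-9, -1)), but Z strictly increases along every unbounded feasible direction, so there is no improving ray and the minimum is attained at a vertex.

s = -11/43, t = -6/43, minimum Z = 154/43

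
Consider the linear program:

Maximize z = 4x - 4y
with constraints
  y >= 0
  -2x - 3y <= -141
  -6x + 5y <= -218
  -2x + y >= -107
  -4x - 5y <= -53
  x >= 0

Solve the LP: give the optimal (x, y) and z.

x = 231/4, y = 17/2, maximum z = 197

Vertices and z = 4x - 4y:
  (1359/28, 205/14) → z = 949/7
  (231/4, 17/2) → z = 197
  (317/4, 103/2) → z = 111

The optimum lies where -2x - 3y = -141 and -2x + y = -107.
Solving simultaneously gives x = 231/4, y = 17/2.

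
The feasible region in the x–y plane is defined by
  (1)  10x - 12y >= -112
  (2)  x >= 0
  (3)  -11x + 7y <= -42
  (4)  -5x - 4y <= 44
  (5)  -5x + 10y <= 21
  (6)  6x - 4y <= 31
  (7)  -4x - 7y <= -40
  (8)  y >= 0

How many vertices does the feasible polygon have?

4

Of the 28 pairwise boundary intersections, those satisfying every inequality are:
  (189/25, 147/25)
  (82/15, 272/105)
  (197/20, 281/40)
  (13/2, 2)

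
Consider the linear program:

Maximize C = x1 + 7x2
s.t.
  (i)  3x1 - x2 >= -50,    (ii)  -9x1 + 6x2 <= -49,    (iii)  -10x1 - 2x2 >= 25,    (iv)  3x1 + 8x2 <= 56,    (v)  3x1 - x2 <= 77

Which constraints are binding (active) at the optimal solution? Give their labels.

(ii) and (iii)

Corner points and C = x1 + 7x2:
  (-349/9, -199/3) → C = -4528/9
  (-2/3, -55/6) → C = -389/6
  (129/16, -845/16) → C = -2893/8
The feasible region is unbounded (it extends along (-1, -3)), but C strictly decreases along every unbounded feasible direction, so there is no improving ray and the maximum is attained at a vertex.

The maximum is at (-2/3, -55/6). Substituting into each constraint, equality holds for (ii) and (iii); the remaining constraints have slack.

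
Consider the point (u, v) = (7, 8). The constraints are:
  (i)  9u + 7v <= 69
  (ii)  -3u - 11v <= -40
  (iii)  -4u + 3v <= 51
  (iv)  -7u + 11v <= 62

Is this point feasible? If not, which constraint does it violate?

Constraint (i): 9u + 7v = 119, which is not ≤ 69. All other constraints are satisfied.

not feasible — violates (i)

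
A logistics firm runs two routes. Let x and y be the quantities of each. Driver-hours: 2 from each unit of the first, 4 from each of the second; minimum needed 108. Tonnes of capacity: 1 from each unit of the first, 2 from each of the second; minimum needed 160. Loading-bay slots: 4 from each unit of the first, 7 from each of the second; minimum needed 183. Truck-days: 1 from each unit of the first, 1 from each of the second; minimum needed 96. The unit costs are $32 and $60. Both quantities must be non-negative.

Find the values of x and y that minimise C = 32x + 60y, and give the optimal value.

Extreme points and C = 32x + 60y:
  (0, 96) → C = 5760
  (160, 0) → C = 5120
  (32, 64) → C = 4864
The feasible region is unbounded (it extends along (0, 1), (1, 0)), but C strictly increases along every unbounded feasible direction, so there is no improving ray and the minimum is attained at a vertex.

x = 32, y = 64, minimum C = 4864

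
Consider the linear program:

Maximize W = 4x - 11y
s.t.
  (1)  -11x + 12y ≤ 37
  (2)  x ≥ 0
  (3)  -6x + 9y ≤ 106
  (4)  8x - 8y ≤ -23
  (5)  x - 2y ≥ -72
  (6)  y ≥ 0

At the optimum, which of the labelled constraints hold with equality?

(2) and (4)

Feasible corners and W = 4x - 11y:
  (0, 37/12) → W = -407/12
  (5/2, 43/8) → W = -393/8
  (0, 23/8) → W = -253/8

The maximum is at (0, 23/8). Substituting into each constraint, equality holds for (2) and (4); the remaining constraints have slack.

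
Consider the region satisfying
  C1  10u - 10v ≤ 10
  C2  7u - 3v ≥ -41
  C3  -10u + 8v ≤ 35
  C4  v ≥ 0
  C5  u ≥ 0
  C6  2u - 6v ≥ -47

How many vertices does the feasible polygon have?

5

Pairwise boundary intersections that survive every other constraint:
  (1, 0)
  (53/4, 49/4)
  (0, 35/8)
  (83/22, 100/11)
  (0, 0)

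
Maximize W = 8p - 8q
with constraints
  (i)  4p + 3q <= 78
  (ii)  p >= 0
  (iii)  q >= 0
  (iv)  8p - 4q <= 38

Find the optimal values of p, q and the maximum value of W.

Corner points and W = 8p - 8q:
  (0, 26) → W = -208
  (213/20, 59/5) → W = -46/5
  (0, 0) → W = 0
  (19/4, 0) → W = 38

p = 19/4, q = 0, maximum W = 38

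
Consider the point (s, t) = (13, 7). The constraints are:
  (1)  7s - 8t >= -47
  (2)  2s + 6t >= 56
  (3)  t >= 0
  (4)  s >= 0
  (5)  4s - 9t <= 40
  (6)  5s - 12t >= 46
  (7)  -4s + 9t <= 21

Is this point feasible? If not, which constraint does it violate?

not feasible — violates (6)

Constraint (6): 5s - 12t = -19, which is not ≥ 46. All other constraints are satisfied.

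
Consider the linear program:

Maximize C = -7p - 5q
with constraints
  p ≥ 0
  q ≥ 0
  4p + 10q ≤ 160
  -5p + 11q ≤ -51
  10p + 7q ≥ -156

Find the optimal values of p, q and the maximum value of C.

Vertices and C = -7p - 5q:
  (40, 0) → C = -280
  (51/5, 0) → C = -357/5
  (1135/47, 298/47) → C = -9435/47

p = 51/5, q = 0, maximum C = -357/5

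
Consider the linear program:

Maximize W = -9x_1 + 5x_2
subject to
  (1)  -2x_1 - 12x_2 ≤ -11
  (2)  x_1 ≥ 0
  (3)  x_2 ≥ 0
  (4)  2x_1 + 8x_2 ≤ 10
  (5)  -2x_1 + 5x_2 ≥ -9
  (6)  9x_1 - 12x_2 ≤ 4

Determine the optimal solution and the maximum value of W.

x_1 = 0, x_2 = 5/4, maximum W = 25/4

The optimum lies where x_1 = 0 and 2x_1 + 8x_2 = 10.
Solving simultaneously gives x_1 = 0, x_2 = 5/4.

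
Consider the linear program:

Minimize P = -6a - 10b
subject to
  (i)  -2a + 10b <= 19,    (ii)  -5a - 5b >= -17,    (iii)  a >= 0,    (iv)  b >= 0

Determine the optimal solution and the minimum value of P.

Corner points and P = -6a - 10b:
  (5/4, 43/20) → P = -29
  (0, 19/10) → P = -19
  (17/5, 0) → P = -102/5
  (0, 0) → P = 0

At the optimal vertex, -2a + 10b = 19 and -5a - 5b = -17.
Solving simultaneously gives a = 5/4, b = 43/20.

a = 5/4, b = 43/20, minimum P = -29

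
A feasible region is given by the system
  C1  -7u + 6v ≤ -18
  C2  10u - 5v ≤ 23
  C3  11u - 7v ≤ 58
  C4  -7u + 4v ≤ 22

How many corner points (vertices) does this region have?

Pairwise boundary intersections that survive every other constraint:
  (48/25, -19/25)
  (-102/7, -20)
  (-43/5, -109/5)
  (-386/5, -648/5)

4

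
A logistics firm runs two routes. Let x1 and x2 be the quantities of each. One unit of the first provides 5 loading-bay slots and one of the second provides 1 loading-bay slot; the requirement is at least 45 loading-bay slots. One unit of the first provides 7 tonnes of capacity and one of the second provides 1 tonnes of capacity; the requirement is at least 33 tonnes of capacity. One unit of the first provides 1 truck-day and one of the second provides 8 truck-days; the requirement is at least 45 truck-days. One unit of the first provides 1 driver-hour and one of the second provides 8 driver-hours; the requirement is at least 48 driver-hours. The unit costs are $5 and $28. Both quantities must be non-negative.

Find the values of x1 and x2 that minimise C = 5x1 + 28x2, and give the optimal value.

x1 = 8, x2 = 5, minimum C = 180

Extreme points and C = 5x1 + 28x2:
  (0, 45) → C = 1260
  (48, 0) → C = 240
  (8, 5) → C = 180
The feasible region is unbounded (it extends along (0, 1), (1, 0)), but C strictly increases along every unbounded feasible direction, so there is no improving ray and the minimum is attained at a vertex.

The optimum lies where 5x1 + x2 = 45 and x1 + 8x2 = 48.
Solving simultaneously gives x1 = 8, x2 = 5.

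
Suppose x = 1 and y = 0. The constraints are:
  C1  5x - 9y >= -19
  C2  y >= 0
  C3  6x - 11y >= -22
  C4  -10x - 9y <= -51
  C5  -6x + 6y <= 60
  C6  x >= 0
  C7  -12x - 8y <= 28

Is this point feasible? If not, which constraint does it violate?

not feasible — violates C4

Constraint C4: -10x - 9y = -10, which is not ≤ -51. All other constraints are satisfied.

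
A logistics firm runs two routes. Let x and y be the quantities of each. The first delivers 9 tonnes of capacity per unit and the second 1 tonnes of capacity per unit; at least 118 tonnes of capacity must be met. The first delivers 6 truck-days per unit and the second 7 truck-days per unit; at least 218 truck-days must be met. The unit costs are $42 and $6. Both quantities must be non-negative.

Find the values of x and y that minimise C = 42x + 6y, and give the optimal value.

x = 32/3, y = 22, minimum C = 580

Extreme points and C = 42x + 6y:
  (0, 118) → C = 708
  (109/3, 0) → C = 1526
  (32/3, 22) → C = 580
The feasible region is unbounded (it extends along (0, 1), (1, 0)), but C strictly increases along every unbounded feasible direction, so there is no improving ray and the minimum is attained at a vertex.

The binding constraints are 9x + y = 118 and 6x + 7y = 218.
Solving simultaneously gives x = 32/3, y = 22.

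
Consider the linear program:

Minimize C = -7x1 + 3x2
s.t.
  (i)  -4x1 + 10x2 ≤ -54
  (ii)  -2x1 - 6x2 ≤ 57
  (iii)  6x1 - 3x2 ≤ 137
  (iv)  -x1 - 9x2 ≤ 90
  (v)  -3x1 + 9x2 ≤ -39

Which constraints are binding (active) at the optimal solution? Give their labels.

(iii) and (v)

Extreme points and C = -7x1 + 3x2:
  (-123/22, -84/11) → C = 357/22
  (16, 1) → C = -109
  (9/4, -41/4) → C = -93/2
  (321/19, -677/57) → C = -2924/19
  (124/5, 59/15) → C = -809/5

The minimum is at (124/5, 59/15). Substituting into each constraint, equality holds for (iii) and (v); the remaining constraints have slack.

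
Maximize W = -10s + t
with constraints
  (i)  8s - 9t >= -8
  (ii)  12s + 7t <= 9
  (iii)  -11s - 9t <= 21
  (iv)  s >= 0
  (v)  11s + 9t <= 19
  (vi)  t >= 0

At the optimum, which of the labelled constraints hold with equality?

Extreme points and W = -10s + t:
  (25/164, 42/41) → W = -1/2
  (0, 8/9) → W = 8/9
  (3/4, 0) → W = -15/2
  (0, 0) → W = 0

The maximum is at (0, 8/9). Substituting into each constraint, equality holds for (i) and (iv); the remaining constraints have slack.

(i) and (iv)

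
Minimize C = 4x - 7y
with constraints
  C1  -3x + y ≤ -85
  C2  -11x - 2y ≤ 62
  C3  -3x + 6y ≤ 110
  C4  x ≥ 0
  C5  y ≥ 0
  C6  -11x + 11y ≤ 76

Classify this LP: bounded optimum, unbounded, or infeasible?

Feasible corners and C = 4x - 7y:
  (124/3, 39) → C = -323/3
  (85/3, 0) → C = 340/3
The feasible region has finitely many vertices and no improving ray; the minimum is -323/3 at (124/3, 39).

bounded optimum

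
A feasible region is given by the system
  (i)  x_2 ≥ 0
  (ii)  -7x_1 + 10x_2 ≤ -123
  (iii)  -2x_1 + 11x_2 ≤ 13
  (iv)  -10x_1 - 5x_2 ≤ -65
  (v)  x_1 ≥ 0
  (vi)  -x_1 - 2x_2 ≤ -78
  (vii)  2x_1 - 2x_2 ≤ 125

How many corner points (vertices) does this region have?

3

Pairwise boundary intersections that survive every other constraint:
  (832/15, 169/15)
  (467/6, 46/3)
  (203/3, 31/6)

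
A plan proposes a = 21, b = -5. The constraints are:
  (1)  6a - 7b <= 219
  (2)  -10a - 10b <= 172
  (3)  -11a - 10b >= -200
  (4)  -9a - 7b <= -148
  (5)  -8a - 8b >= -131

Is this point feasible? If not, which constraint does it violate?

feasible

(1): 161 ≤ 219 ✓
(2): -160 ≤ 172 ✓
(3): -181 ≥ -200 ✓
(4): -154 ≤ -148 ✓
(5): -128 ≥ -131 ✓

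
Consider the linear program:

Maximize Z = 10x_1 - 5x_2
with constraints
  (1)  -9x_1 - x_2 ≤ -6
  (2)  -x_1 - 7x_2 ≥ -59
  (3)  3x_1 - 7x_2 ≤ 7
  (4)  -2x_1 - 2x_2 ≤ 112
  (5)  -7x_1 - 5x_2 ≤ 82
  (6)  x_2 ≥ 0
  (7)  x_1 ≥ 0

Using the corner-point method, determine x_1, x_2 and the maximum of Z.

x_1 = 33/2, x_2 = 85/14, maximum Z = 1885/14

Corner points and Z = 10x_1 - 5x_2:
  (2/3, 0) → Z = 20/3
  (0, 6) → Z = -30
  (33/2, 85/14) → Z = 1885/14
  (0, 59/7) → Z = -295/7
  (7/3, 0) → Z = 70/3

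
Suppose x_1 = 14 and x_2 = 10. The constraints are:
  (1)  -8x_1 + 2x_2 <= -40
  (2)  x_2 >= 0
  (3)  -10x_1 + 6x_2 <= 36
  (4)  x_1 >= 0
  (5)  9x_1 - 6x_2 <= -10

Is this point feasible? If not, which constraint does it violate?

not feasible — violates (5)

Constraint (5): 9x_1 - 6x_2 = 66, which is not ≤ -10. All other constraints are satisfied.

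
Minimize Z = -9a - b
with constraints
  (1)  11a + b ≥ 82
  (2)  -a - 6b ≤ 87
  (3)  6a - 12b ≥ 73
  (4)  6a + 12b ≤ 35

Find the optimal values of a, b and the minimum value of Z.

Corner points and Z = -9a - b:
  (579/65, -1039/65) → Z = -4172/65
  (1057/138, -311/138) → Z = -4601/69
  (209/4, -557/24) → Z = -10729/24
  (9, -19/12) → Z = -953/12

At the optimal vertex, -a - 6b = 87 and 6a + 12b = 35.
Solving simultaneously gives a = 209/4, b = -557/24.

a = 209/4, b = -557/24, minimum Z = -10729/24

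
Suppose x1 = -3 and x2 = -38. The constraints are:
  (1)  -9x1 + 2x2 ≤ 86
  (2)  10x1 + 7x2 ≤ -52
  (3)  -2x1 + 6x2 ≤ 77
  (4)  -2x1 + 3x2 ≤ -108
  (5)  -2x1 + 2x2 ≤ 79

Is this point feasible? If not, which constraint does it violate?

(1): -49 ≤ 86 ✓
(2): -296 ≤ -52 ✓
(3): -222 ≤ 77 ✓
(4): -108 ≤ -108 ✓
(5): -70 ≤ 79 ✓

feasible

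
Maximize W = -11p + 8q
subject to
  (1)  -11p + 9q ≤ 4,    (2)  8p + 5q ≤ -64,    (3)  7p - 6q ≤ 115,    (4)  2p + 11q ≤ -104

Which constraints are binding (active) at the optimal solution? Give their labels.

(1) and (3)

Feasible corners and W = -11p + 8q:
  (-353, -431) → W = 435
  (-980/139, -1136/139) → W = 1692/139
  (191/83, -1368/83) → W = -13045/83
  (-92/39, -352/39) → W = -1804/39

The maximum is at (-353, -431). Substituting into each constraint, equality holds for (1) and (3); the remaining constraints have slack.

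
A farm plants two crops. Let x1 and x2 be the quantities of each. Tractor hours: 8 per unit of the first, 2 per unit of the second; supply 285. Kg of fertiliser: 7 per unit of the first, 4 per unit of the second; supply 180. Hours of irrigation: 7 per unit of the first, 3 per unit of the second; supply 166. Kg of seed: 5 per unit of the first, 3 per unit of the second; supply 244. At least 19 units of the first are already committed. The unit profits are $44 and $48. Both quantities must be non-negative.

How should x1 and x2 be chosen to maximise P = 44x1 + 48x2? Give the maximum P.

x1 = 19, x2 = 11, maximum P = 1364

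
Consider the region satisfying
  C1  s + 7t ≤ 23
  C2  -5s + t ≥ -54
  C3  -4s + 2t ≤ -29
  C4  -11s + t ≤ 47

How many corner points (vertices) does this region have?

Pairwise boundary intersections that survive every other constraint:
  (401/36, 61/36)
  (83/10, 21/10)
  (-101/6, -829/6)
  (-41/6, -169/6)

4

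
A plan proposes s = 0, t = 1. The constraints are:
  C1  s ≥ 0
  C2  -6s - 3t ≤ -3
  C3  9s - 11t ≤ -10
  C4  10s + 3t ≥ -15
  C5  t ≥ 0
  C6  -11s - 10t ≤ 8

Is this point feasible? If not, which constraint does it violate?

C1: 0 ≥ 0 ✓
C2: -3 ≤ -3 ✓
C3: -11 ≤ -10 ✓
C4: 3 ≥ -15 ✓
C5: 1 ≥ 0 ✓
C6: -10 ≤ 8 ✓

feasible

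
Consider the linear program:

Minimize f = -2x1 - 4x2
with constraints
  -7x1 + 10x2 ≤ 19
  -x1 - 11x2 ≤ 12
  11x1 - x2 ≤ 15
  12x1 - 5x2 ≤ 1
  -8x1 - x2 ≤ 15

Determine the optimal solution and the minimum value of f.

Extreme points and f = -2x1 - 4x2:
  (21/17, 47/17) → f = -230/17
  (-169/87, 47/87) → f = 50/29
  (-49/137, -145/137) → f = 678/137
  (-51/29, -27/29) → f = 210/29

At the optimal vertex, -7x1 + 10x2 = 19 and 12x1 - 5x2 = 1.
Solving simultaneously gives x1 = 21/17, x2 = 47/17.

x1 = 21/17, x2 = 47/17, minimum f = -230/17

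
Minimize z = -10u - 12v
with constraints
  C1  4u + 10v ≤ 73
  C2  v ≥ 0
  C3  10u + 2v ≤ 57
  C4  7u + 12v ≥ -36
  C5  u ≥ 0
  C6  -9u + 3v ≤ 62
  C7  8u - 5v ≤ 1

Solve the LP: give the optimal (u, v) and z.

Corner points and z = -10u - 12v:
  (0, 73/10) → z = -438/5
  (15/4, 29/5) → z = -1071/10
  (0, 0) → z = 0
  (1/8, 0) → z = -5/4

The optimum lies where 4u + 10v = 73 and 8u - 5v = 1.
Solving simultaneously gives u = 15/4, v = 29/5.

u = 15/4, v = 29/5, minimum z = -1071/10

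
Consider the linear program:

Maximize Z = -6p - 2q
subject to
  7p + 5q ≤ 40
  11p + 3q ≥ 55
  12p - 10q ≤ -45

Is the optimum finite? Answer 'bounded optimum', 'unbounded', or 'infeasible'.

infeasible

The boundaries 7p + 5q = 40 and 11p + 3q = 55 meet at (155/34, 55/34), but that point violates 12p - 10q ≤ -45. Every candidate vertex is excluded by some other constraint, so the feasible region is empty.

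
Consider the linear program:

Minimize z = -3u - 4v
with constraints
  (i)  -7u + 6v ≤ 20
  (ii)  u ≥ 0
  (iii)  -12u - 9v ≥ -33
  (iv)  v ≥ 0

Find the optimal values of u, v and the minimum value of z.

Vertices and z = -3u - 4v:
  (0, 10/3) → z = -40/3
  (2/15, 157/45) → z = -646/45
  (0, 0) → z = 0
  (11/4, 0) → z = -33/4

The optimum lies where -7u + 6v = 20 and -12u - 9v = -33.
Solving simultaneously gives u = 2/15, v = 157/45.

u = 2/15, v = 157/45, minimum z = -646/45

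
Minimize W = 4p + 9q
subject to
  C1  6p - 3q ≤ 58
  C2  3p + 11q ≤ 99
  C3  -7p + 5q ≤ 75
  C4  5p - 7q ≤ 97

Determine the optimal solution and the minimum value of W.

p = -505/12, q = -527/12, minimum W = -6763/12

Feasible corners and W = 4p + 9q:
  (187/15, 28/5) → W = 1504/15
  (115/27, -292/27) → W = -2168/27
  (-165/46, 459/46) → W = 3471/46
  (-505/12, -527/12) → W = -6763/12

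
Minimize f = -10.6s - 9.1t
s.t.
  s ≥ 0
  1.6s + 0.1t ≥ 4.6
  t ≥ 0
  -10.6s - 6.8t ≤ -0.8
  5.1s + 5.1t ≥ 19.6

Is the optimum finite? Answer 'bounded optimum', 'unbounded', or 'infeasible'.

unbounded

From the feasible point (0, 46), moving in the direction (0, 1) keeps every constraint satisfied while f decreases without bound.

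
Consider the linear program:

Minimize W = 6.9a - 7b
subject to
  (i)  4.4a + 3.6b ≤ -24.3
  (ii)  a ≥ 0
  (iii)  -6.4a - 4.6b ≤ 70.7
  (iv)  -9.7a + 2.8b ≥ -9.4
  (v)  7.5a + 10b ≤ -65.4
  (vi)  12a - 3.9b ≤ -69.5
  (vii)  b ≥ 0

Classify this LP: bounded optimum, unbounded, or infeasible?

The boundaries -6.4a - 4.6b = 70.7 and 7.5a + 10b = -65.4 meet at (-20308/1475, 11169/2950), but that point violates a ≥ 0. Every candidate vertex is excluded by some other constraint, so the feasible region is empty.

infeasible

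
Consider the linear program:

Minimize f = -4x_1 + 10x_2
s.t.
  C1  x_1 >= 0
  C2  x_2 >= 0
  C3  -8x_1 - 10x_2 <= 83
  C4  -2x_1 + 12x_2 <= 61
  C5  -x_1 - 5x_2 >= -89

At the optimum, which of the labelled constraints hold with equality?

Extreme points and f = -4x_1 + 10x_2:
  (0, 0) → f = 0
  (0, 61/12) → f = 305/6
  (89, 0) → f = -356
  (763/22, 239/22) → f = -331/11

The minimum is at (89, 0). Substituting into each constraint, equality holds for C2 and C5; the remaining constraints have slack.

C2 and C5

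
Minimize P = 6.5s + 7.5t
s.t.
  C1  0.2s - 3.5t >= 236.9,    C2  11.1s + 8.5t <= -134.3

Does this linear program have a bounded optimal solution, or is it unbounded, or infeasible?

From the feasible point (30872/811, -53129/811), moving in the direction (-3.5, -0.2) keeps every constraint satisfied while P decreases without bound.

unbounded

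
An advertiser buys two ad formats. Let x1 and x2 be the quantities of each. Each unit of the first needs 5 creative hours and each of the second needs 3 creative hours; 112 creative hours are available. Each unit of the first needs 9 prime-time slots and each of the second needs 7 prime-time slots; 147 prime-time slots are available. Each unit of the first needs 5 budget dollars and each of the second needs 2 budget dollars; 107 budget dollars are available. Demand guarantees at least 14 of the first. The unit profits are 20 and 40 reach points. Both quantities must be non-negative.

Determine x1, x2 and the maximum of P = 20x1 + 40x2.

x1 = 14, x2 = 3, maximum P = 400

Extreme points and P = 20x1 + 40x2:
  (49/3, 0) → P = 980/3
  (14, 0) → P = 280
  (14, 3) → P = 400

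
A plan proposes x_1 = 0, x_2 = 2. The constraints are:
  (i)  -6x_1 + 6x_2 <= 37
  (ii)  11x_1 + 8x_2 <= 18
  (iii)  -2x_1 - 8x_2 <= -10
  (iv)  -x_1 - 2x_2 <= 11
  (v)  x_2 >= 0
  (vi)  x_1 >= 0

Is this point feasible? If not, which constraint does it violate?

(i): 12 ≤ 37 ✓
(ii): 16 ≤ 18 ✓
(iii): -16 ≤ -10 ✓
(iv): -4 ≤ 11 ✓
(v): 2 ≥ 0 ✓
(vi): 0 ≥ 0 ✓

feasible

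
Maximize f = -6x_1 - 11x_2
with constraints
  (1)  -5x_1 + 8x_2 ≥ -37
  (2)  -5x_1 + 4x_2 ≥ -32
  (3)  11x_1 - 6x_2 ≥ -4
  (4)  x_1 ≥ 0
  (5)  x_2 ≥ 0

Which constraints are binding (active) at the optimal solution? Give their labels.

Extreme points and f = -6x_1 - 11x_2:
  (32/5, 0) → f = -192/5
  (0, 2/3) → f = -22/3
  (0, 0) → f = 0
The feasible region is unbounded (it extends along (6, 11), (4, 5)), but f strictly decreases along every unbounded feasible direction, so there is no improving ray and the maximum is attained at a vertex.

The maximum is at (0, 0). Substituting into each constraint, equality holds for (4) and (5); the remaining constraints have slack.

(4) and (5)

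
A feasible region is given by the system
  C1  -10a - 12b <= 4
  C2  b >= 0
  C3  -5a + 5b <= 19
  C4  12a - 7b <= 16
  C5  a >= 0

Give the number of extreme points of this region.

4

Of the 10 pairwise boundary intersections, those satisfying every inequality are:
  (4/3, 0)
  (0, 0)
  (213/25, 308/25)
  (0, 19/5)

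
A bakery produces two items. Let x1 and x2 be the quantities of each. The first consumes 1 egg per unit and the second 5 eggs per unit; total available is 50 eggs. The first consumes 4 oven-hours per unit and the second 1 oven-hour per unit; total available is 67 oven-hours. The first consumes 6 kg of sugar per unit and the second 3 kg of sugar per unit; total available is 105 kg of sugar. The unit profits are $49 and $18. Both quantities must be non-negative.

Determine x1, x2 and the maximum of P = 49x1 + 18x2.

Feasible corners and P = 49x1 + 18x2:
  (0, 0) → P = 0
  (0, 10) → P = 180
  (67/4, 0) → P = 3283/4
  (125/9, 65/9) → P = 7295/9
  (16, 3) → P = 838

The optimum lies where 4x1 + x2 = 67 and 6x1 + 3x2 = 105.
Solving simultaneously gives x1 = 16, x2 = 3.

x1 = 16, x2 = 3, maximum P = 838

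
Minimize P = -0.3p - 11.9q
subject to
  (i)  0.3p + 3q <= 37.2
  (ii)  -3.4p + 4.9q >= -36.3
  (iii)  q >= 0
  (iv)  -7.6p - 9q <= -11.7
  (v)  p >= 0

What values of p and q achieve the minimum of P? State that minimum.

Vertices and P = -0.3p - 11.9q:
  (9706/389, 3853/389) → P = -97525/778
  (0, 62/5) → P = -3689/25
  (363/34, 0) → P = -1089/340
  (117/76, 0) → P = -351/760
  (0, 13/10) → P = -1547/100

The optimum lies where 0.3p + 3q = 37.2 and p = 0.
Solving simultaneously gives p = 0, q = 62/5.

p = 0, q = 12.4, minimum P = -147.56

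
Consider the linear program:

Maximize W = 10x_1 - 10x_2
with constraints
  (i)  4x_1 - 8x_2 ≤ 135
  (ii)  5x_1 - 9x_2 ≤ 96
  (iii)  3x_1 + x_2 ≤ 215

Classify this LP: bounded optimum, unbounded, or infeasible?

bounded optimum

Feasible corners and W = 10x_1 - 10x_2:
  (-447/4, -291/4) → W = -390
  (2031/32, 787/32) → W = 1555/4
The feasible region has finitely many vertices and no improving ray; the maximum is 1555/4 at (2031/32, 787/32).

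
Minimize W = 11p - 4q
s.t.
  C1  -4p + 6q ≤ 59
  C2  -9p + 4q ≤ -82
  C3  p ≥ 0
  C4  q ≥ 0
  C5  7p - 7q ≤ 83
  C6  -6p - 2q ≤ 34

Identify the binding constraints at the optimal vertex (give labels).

Extreme points and W = 11p - 4q:
  (364/19, 859/38) → W = 2286/19
  (911/14, 745/14) → W = 7041/14
  (82/9, 0) → W = 902/9
  (83/7, 0) → W = 913/7

The minimum is at (82/9, 0). Substituting into each constraint, equality holds for C2 and C4; the remaining constraints have slack.

C2 and C4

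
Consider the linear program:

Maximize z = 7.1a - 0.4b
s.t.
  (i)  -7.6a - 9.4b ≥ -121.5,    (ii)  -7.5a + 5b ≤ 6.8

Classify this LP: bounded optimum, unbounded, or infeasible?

From the feasible point (27179/5425, 96293/10850), moving in the direction (9.4, -7.6) keeps every constraint satisfied while z increases without bound.

unbounded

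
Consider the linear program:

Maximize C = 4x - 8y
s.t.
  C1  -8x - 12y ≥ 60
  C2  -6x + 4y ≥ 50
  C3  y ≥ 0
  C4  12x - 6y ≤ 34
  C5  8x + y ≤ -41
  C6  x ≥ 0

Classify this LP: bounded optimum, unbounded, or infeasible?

The boundaries -8x - 12y = 60 and -6x + 4y = 50 meet at (-105/13, 5/13), but that point violates x ≥ 0. Every candidate vertex is excluded by some other constraint, so the feasible region is empty.

infeasible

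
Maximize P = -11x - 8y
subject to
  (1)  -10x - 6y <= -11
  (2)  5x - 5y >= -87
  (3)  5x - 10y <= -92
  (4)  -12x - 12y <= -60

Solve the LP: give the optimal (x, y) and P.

x = -19/4, y = 39/4, maximum P = -103/4

The feasible region is unbounded (it extends along (2, 1), (1, 1)), but P strictly decreases along every unbounded feasible direction, so there is no improving ray and the maximum is attained at a vertex.

The binding constraints are -10x - 6y = -11 and -12x - 12y = -60.
Solving simultaneously gives x = -19/4, y = 39/4.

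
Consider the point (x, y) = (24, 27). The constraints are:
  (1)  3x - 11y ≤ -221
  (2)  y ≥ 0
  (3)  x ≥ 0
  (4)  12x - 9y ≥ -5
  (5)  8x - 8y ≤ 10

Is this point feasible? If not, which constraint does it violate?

feasible

(1): -225 ≤ -221 ✓
(2): 27 ≥ 0 ✓
(3): 24 ≥ 0 ✓
(4): 45 ≥ -5 ✓
(5): -24 ≤ 10 ✓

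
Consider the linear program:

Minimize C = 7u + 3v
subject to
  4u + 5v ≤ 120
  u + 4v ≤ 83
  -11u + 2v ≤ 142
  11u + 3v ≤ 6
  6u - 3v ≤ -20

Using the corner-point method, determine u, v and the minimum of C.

Extreme points and C = 7u + 3v:
  (-201/23, 1055/46) → C = 351/46
  (-225/41, 907/41) → C = 1146/41
  (-386/21, -632/21) → C = -4598/21
  (-14/17, 256/51) → C = 158/17

u = -386/21, v = -632/21, minimum C = -4598/21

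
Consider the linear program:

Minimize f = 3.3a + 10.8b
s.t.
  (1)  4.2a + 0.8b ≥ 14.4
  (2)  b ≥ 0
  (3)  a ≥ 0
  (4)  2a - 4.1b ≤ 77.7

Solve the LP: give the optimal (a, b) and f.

The feasible region is unbounded (it extends along (0, 1), (41, 20)), but f strictly increases along every unbounded feasible direction, so there is no improving ray and the minimum is attained at a vertex.

The binding constraints are 4.2a + 0.8b = 14.4 and b = 0.
Solving simultaneously gives a = 24/7, b = 0.

a = 24/7, b = 0, minimum f = 396/35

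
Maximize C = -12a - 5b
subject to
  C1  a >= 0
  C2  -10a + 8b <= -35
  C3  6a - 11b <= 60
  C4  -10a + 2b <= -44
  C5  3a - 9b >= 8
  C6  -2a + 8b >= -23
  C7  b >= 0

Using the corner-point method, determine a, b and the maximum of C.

Feasible corners and C = -12a - 5b:
  (452/21, 44/7) → C = -2028/7
  (10, 0) → C = -120
  (95/21, 13/21) → C = -1205/21
  (22/5, 0) → C = -264/5

The binding constraints are -10a + 2b = -44 and b = 0.
Solving simultaneously gives a = 22/5, b = 0.

a = 22/5, b = 0, maximum C = -264/5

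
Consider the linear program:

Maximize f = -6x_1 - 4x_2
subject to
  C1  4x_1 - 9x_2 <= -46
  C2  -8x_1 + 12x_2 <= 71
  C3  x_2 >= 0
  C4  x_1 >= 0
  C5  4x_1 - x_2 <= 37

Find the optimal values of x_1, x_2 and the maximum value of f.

x_1 = 0, x_2 = 46/9, maximum f = -184/9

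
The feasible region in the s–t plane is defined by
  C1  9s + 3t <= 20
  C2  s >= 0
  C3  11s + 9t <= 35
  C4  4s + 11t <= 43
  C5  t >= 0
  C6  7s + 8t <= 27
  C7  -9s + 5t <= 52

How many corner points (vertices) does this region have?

5

Of the 21 pairwise boundary intersections, those satisfying every inequality are:
  (25/16, 95/48)
  (20/9, 0)
  (0, 0)
  (0, 27/8)
  (37/25, 52/25)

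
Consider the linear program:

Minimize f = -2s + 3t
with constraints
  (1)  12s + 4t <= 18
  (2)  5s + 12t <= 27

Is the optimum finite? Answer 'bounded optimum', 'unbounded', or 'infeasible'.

unbounded

From the feasible point (27/31, 117/62), moving in the direction (4, -12) keeps every constraint satisfied while f decreases without bound.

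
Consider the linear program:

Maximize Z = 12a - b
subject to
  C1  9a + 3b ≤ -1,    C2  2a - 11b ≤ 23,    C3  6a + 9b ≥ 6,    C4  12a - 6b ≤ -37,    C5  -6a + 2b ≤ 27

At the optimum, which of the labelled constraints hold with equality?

C1 and C4

Extreme points and Z = 12a - b:
  (-13/10, 107/30) → Z = -115/6
  (-83/36, 79/12) → Z = -137/4
  (-33/16, 49/24) → Z = -643/24
  (-7/2, 3) → Z = -45

The maximum is at (-13/10, 107/30). Substituting into each constraint, equality holds for C1 and C4; the remaining constraints have slack.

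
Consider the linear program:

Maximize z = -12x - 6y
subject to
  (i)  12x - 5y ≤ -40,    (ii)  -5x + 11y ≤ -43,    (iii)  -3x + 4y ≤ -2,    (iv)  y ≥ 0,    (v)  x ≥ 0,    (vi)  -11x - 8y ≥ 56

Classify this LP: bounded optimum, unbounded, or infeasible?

infeasible

The boundaries x = 0 and -11x - 8y = 56 meet at (0, -7), but that point violates 12x - 5y ≤ -40. Every candidate vertex is excluded by some other constraint, so the feasible region is empty.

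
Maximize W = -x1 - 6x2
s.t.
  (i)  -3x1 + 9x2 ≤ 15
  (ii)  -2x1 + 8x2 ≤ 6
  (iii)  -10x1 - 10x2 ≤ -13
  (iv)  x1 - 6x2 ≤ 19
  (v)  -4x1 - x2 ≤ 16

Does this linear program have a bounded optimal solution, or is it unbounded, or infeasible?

Extreme points and W = -x1 - 6x2:
  (11/25, 43/50) → W = -28/5
  (134/35, -177/70) → W = 397/35
The feasible region has finitely many vertices and no improving ray; the maximum is 397/35 at (134/35, -177/70).

bounded optimum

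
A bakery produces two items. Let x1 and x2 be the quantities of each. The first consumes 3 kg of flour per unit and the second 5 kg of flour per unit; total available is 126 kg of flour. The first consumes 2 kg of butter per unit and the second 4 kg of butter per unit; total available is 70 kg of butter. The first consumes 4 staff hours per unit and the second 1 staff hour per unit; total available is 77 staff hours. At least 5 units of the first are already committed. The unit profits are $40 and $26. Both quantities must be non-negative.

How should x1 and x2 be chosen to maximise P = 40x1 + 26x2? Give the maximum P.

x1 = 17, x2 = 9, maximum P = 914

Extreme points and P = 40x1 + 26x2:
  (77/4, 0) → P = 770
  (5, 0) → P = 200
  (17, 9) → P = 914
  (5, 15) → P = 590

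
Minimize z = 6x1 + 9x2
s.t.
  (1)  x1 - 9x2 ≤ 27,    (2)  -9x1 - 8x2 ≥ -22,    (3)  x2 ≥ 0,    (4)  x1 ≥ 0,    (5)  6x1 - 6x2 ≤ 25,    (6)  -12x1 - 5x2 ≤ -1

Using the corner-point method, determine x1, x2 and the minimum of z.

x1 = 1/12, x2 = 0, minimum z = 1/2

The binding constraints are x2 = 0 and -12x1 - 5x2 = -1.
Solving simultaneously gives x1 = 1/12, x2 = 0.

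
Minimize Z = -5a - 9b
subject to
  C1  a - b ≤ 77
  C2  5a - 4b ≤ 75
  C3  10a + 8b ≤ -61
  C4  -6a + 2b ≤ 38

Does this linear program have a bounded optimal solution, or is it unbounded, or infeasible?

Extreme points and Z = -5a - 9b:
  (89/20, -211/16) → Z = 1543/16
  (-151/7, -320/7) → Z = 3635/7
  (-213/34, 7/34) → Z = 501/17
The feasible region has finitely many vertices and no improving ray; the minimum is 501/17 at (-213/34, 7/34).

bounded optimum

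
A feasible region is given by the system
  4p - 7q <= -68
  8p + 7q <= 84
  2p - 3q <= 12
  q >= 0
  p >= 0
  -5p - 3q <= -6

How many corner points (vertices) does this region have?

Intersecting each pair of boundary lines and keeping only the points that satisfy every inequality leaves:
  (4/3, 220/21)
  (0, 68/7)
  (0, 12)

3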